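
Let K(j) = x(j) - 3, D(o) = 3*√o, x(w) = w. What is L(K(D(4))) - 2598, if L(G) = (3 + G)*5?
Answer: -2568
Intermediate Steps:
K(j) = -3 + j (K(j) = j - 3 = -3 + j)
L(G) = 15 + 5*G
L(K(D(4))) - 2598 = (15 + 5*(-3 + 3*√4)) - 2598 = (15 + 5*(-3 + 3*2)) - 2598 = (15 + 5*(-3 + 6)) - 2598 = (15 + 5*3) - 2598 = (15 + 15) - 2598 = 30 - 2598 = -2568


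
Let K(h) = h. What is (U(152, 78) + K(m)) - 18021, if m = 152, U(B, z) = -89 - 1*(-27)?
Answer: -17931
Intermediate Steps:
U(B, z) = -62 (U(B, z) = -89 + 27 = -62)
(U(152, 78) + K(m)) - 18021 = (-62 + 152) - 18021 = 90 - 18021 = -17931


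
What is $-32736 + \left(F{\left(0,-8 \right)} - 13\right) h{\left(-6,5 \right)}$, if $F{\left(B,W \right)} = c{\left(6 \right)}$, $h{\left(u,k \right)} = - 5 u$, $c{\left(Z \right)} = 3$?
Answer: $-33036$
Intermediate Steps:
$F{\left(B,W \right)} = 3$
$-32736 + \left(F{\left(0,-8 \right)} - 13\right) h{\left(-6,5 \right)} = -32736 + \left(3 - 13\right) \left(\left(-5\right) \left(-6\right)\right) = -32736 - 300 = -33036$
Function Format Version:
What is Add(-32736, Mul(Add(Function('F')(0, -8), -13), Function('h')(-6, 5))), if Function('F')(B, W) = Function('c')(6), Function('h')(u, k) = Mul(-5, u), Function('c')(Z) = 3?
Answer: -33036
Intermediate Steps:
Function('F')(B, W) = 3
Add(-32736, Mul(Add(Function('F')(0, -8), -13), Function('h')(-6, 5))) = Add(-32736, Mul(Add(3, -13), Mul(-5, -6))) = Add(-32736, Mul(-10, 30)) = Add(-32736, -300) = -33036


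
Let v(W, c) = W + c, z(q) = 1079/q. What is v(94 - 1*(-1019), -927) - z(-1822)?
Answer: 339971/1822 ≈ 186.59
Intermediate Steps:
v(94 - 1*(-1019), -927) - z(-1822) = ((94 - 1*(-1019)) - 927) - 1079/(-1822) = ((94 + 1019) - 927) - 1079*(-1)/1822 = (1113 - 927) - 1*(-1079/1822) = 186 + 1079/1822 = 339971/1822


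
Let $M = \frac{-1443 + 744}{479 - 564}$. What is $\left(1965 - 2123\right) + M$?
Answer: $- \frac{12731}{85} \approx -149.78$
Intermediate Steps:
$M = \frac{699}{85}$ ($M = - \frac{699}{-85} = \left(-699\right) \left(- \frac{1}{85}\right) = \frac{699}{85} \approx 8.2235$)
$\left(1965 - 2123\right) + M = \left(1965 - 2123\right) + \frac{699}{85} = -158 + \frac{699}{85} = - \frac{12731}{85}$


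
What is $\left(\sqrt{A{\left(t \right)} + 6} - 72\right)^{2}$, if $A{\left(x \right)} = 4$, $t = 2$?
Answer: $\left(72 - \sqrt{10}\right)^{2} \approx 4738.6$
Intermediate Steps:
$\left(\sqrt{A{\left(t \right)} + 6} - 72\right)^{2} = \left(\sqrt{4 + 6} - 72\right)^{2} = \left(\sqrt{10} - 72\right)^{2} = \left(-72 + \sqrt{10}\right)^{2}$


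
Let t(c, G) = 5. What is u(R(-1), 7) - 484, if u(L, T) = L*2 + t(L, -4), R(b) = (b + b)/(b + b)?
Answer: -477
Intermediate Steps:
R(b) = 1 (R(b) = (2*b)/((2*b)) = (2*b)*(1/(2*b)) = 1)
u(L, T) = 5 + 2*L (u(L, T) = L*2 + 5 = 2*L + 5 = 5 + 2*L)
u(R(-1), 7) - 484 = (5 + 2*1) - 484 = (5 + 2) - 484 = 7 - 484 = -477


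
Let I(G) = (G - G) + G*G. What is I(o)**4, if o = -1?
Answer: 1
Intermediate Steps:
I(G) = G**2 (I(G) = 0 + G**2 = G**2)
I(o)**4 = ((-1)**2)**4 = 1**4 = 1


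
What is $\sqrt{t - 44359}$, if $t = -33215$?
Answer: $i \sqrt{77574} \approx 278.52 i$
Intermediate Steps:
$\sqrt{t - 44359} = \sqrt{-33215 - 44359} = \sqrt{-77574} = i \sqrt{77574}$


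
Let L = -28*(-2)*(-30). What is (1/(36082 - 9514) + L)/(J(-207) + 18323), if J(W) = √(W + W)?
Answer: -817833161197/8919747516024 + 44634239*I*√46/2973249172008 ≈ -0.091688 + 0.00010182*I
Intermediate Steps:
L = -1680 (L = 56*(-30) = -1680)
J(W) = √2*√W (J(W) = √(2*W) = √2*√W)
(1/(36082 - 9514) + L)/(J(-207) + 18323) = (1/(36082 - 9514) - 1680)/(√2*√(-207) + 18323) = (1/26568 - 1680)/(√2*(3*I*√23) + 18323) = (1/26568 - 1680)/(3*I*√46 + 18323) = -44634239/(26568*(18323 + 3*I*√46))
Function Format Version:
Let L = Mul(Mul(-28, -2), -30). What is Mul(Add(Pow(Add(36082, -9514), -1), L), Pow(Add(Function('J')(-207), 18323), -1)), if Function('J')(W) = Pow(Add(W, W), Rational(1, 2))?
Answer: Add(Rational(-817833161197, 8919747516024), Mul(Rational(44634239, 2973249172008), I, Pow(46, Rational(1, 2)))) ≈ Add(-0.091688, Mul(0.00010182, I))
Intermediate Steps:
L = -1680 (L = Mul(56, -30) = -1680)
Function('J')(W) = Mul(Pow(2, Rational(1, 2)), Pow(W, Rational(1, 2))) (Function('J')(W) = Pow(Mul(2, W), Rational(1, 2)) = Mul(Pow(2, Rational(1, 2)), Pow(W, Rational(1, 2))))
Mul(Add(Pow(Add(36082, -9514), -1), L), Pow(Add(Function('J')(-207), 18323), -1)) = Mul(Add(Pow(Add(36082, -9514), -1), -1680), Pow(Add(Mul(Pow(2, Rational(1, 2)), Pow(-207, Rational(1, 2))), 18323), -1)) = Mul(Add(Pow(26568, -1), -1680), Pow(Add(Mul(Pow(2, Rational(1, 2)), Mul(3, I, Pow(23, Rational(1, 2)))), 18323), -1)) = Mul(Add(Rational(1, 26568), -1680), Pow(Add(Mul(3, I, Pow(46, Rational(1, 2))), 18323), -1)) = Mul(Rational(-44634239, 26568), Pow(Add(18323, Mul(3, I, Pow(46, Rational(1, 2)))), -1))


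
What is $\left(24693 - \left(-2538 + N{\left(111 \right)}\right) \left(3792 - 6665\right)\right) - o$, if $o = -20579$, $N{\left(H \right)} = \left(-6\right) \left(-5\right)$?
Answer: $-7160212$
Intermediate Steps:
$N{\left(H \right)} = 30$
$\left(24693 - \left(-2538 + N{\left(111 \right)}\right) \left(3792 - 6665\right)\right) - o = \left(24693 - \left(-2538 + 30\right) \left(3792 - 6665\right)\right) - -20579 = \left(24693 - \left(-2508\right) \left(-2873\right)\right) + 20579 = \left(24693 - 7205484\right) + 20579 = -7180791 + 20579 = -7160212$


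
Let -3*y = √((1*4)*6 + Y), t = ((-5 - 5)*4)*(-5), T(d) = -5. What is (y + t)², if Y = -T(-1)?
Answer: (600 - √29)²/9 ≈ 39285.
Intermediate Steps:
Y = 5 (Y = -1*(-5) = 5)
t = 200 (t = -10*4*(-5) = -40*(-5) = 200)
y = -√29/3 (y = -√((1*4)*6 + 5)/3 = -√(4*6 + 5)/3 = -√(24 + 5)/3 = -√29/3 ≈ -1.7951)
(y + t)² = (-√29/3 + 200)² = (200 - √29/3)²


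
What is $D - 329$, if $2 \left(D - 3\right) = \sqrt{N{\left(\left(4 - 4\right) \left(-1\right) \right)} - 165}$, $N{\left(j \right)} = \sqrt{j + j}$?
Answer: $-326 + \frac{i \sqrt{165}}{2} \approx -326.0 + 6.4226 i$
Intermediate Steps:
$N{\left(j \right)} = \sqrt{2} \sqrt{j}$ ($N{\left(j \right)} = \sqrt{2 j} = \sqrt{2} \sqrt{j}$)
$D = 3 + \frac{i \sqrt{165}}{2}$ ($D = 3 + \frac{\sqrt{\sqrt{2} \sqrt{\left(4 - 4\right) \left(-1\right)} - 165}}{2} = 3 + \frac{\sqrt{\sqrt{2} \sqrt{0 \left(-1\right)} - 165}}{2} = 3 + \frac{\sqrt{\sqrt{2} \sqrt{0} - 165}}{2} = 3 + \frac{\sqrt{\sqrt{2} \cdot 0 - 165}}{2} = 3 + \frac{\sqrt{0 - 165}}{2} = 3 + \frac{\sqrt{-165}}{2} = 3 + \frac{i \sqrt{165}}{2} \approx 3.0 + 6.4226 i$)
$D - 329 = \left(3 + \frac{i \sqrt{165}}{2}\right) - 329 = -326 + \frac{i \sqrt{165}}{2}$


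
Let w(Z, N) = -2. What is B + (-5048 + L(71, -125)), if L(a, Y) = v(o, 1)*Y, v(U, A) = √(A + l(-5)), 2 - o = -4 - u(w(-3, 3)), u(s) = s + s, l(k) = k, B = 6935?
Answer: 1887 - 250*I ≈ 1887.0 - 250.0*I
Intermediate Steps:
u(s) = 2*s
o = 2 (o = 2 - (-4 - 2*(-2)) = 2 - (-4 - 1*(-4)) = 2 - (-4 + 4) = 2 - 1*0 = 2 + 0 = 2)
v(U, A) = √(-5 + A) (v(U, A) = √(A - 5) = √(-5 + A))
L(a, Y) = 2*I*Y (L(a, Y) = √(-5 + 1)*Y = √(-4)*Y = (2*I)*Y = 2*I*Y)
B + (-5048 + L(71, -125)) = 6935 + (-5048 + 2*I*(-125)) = 6935 + (-5048 - 250*I) = 1887 - 250*I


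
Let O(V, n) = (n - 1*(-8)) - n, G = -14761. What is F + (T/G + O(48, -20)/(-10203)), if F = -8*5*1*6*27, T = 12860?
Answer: -976061338508/150606483 ≈ -6480.9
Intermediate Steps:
O(V, n) = 8 (O(V, n) = (n + 8) - n = (8 + n) - n = 8)
F = -6480 (F = -40*6*27 = -8*30*27 = -240*27 = -6480)
F + (T/G + O(48, -20)/(-10203)) = -6480 + (12860/(-14761) + 8/(-10203)) = -6480 + (12860*(-1/14761) + 8*(-1/10203)) = -6480 + (-12860/14761 - 8/10203) = -6480 - 131328668/150606483 = -976061338508/150606483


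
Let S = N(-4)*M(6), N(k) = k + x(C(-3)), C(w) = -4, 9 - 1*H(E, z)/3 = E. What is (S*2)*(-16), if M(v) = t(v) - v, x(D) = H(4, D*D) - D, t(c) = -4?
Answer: 4800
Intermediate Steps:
H(E, z) = 27 - 3*E
x(D) = 15 - D (x(D) = (27 - 3*4) - D = (27 - 12) - D = 15 - D)
N(k) = 19 + k (N(k) = k + (15 - 1*(-4)) = k + (15 + 4) = k + 19 = 19 + k)
M(v) = -4 - v
S = -150 (S = (19 - 4)*(-4 - 1*6) = 15*(-4 - 6) = 15*(-10) = -150)
(S*2)*(-16) = -150*2*(-16) = -300*(-16) = 4800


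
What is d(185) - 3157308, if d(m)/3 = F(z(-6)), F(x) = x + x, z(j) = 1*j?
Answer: -3157344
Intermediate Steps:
z(j) = j
F(x) = 2*x
d(m) = -36 (d(m) = 3*(2*(-6)) = 3*(-12) = -36)
d(185) - 3157308 = -36 - 3157308 = -3157344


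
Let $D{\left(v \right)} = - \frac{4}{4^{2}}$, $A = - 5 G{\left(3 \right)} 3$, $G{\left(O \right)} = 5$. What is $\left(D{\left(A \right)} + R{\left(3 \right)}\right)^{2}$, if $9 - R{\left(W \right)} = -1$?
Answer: $\frac{1521}{16} \approx 95.063$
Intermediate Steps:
$R{\left(W \right)} = 10$ ($R{\left(W \right)} = 9 - -1 = 9 + 1 = 10$)
$A = -75$ ($A = \left(-5\right) 5 \cdot 3 = \left(-25\right) 3 = -75$)
$D{\left(v \right)} = - \frac{1}{4}$ ($D{\left(v \right)} = - \frac{4}{16} = \left(-4\right) \frac{1}{16} = - \frac{1}{4}$)
$\left(D{\left(A \right)} + R{\left(3 \right)}\right)^{2} = \left(- \frac{1}{4} + 10\right)^{2} = \left(\frac{39}{4}\right)^{2} = \frac{1521}{16}$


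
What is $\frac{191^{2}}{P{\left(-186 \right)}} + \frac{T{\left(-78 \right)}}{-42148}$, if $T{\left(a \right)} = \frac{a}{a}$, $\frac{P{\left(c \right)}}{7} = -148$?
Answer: $- \frac{96100139}{2729083} \approx -35.213$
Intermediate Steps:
$P{\left(c \right)} = -1036$ ($P{\left(c \right)} = 7 \left(-148\right) = -1036$)
$T{\left(a \right)} = 1$
$\frac{191^{2}}{P{\left(-186 \right)}} + \frac{T{\left(-78 \right)}}{-42148} = \frac{191^{2}}{-1036} + 1 \frac{1}{-42148} = 36481 \left(- \frac{1}{1036}\right) + 1 \left(- \frac{1}{42148}\right) = - \frac{36481}{1036} - \frac{1}{42148} = - \frac{96100139}{2729083}$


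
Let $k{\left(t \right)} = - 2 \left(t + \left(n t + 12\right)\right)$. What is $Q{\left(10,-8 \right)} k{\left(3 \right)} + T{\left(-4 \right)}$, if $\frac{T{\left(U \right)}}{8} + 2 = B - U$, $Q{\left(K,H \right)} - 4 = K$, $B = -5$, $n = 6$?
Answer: $-948$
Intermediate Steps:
$Q{\left(K,H \right)} = 4 + K$
$k{\left(t \right)} = -24 - 14 t$ ($k{\left(t \right)} = - 2 \left(t + \left(6 t + 12\right)\right) = - 2 \left(t + \left(12 + 6 t\right)\right) = - 2 \left(12 + 7 t\right) = -24 - 14 t$)
$T{\left(U \right)} = -56 - 8 U$ ($T{\left(U \right)} = -16 + 8 \left(-5 - U\right) = -16 - \left(40 + 8 U\right) = -56 - 8 U$)
$Q{\left(10,-8 \right)} k{\left(3 \right)} + T{\left(-4 \right)} = \left(4 + 10\right) \left(-24 - 42\right) - 24 = 14 \left(-24 - 42\right) + \left(-56 + 32\right) = 14 \left(-66\right) - 24 = -924 - 24 = -948$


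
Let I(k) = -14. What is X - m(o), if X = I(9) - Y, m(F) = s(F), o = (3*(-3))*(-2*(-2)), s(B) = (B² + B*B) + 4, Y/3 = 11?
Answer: -2643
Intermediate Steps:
Y = 33 (Y = 3*11 = 33)
s(B) = 4 + 2*B² (s(B) = (B² + B²) + 4 = 2*B² + 4 = 4 + 2*B²)
o = -36 (o = -9*4 = -36)
m(F) = 4 + 2*F²
X = -47 (X = -14 - 1*33 = -14 - 33 = -47)
X - m(o) = -47 - (4 + 2*(-36)²) = -47 - (4 + 2*1296) = -47 - (4 + 2592) = -47 - 1*2596 = -47 - 2596 = -2643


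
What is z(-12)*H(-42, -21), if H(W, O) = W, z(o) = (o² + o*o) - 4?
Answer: -11928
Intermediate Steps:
z(o) = -4 + 2*o² (z(o) = (o² + o²) - 4 = 2*o² - 4 = -4 + 2*o²)
z(-12)*H(-42, -21) = (-4 + 2*(-12)²)*(-42) = (-4 + 2*144)*(-42) = (-4 + 288)*(-42) = 284*(-42) = -11928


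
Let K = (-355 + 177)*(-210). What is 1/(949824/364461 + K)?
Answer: 121487/4541500668 ≈ 2.6750e-5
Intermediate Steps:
K = 37380 (K = -178*(-210) = 37380)
1/(949824/364461 + K) = 1/(949824/364461 + 37380) = 1/(949824*(1/364461) + 37380) = 1/(316608/121487 + 37380) = 1/(4541500668/121487) = 121487/4541500668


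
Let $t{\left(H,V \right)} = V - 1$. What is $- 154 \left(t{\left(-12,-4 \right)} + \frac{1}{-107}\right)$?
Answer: $\frac{82544}{107} \approx 771.44$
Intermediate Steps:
$t{\left(H,V \right)} = -1 + V$
$- 154 \left(t{\left(-12,-4 \right)} + \frac{1}{-107}\right) = - 154 \left(\left(-1 - 4\right) + \frac{1}{-107}\right) = - 154 \left(-5 - \frac{1}{107}\right) = \left(-154\right) \left(- \frac{536}{107}\right) = \frac{82544}{107}$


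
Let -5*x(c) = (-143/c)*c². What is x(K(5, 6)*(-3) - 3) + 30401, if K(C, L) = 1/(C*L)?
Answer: 1515617/50 ≈ 30312.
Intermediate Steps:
K(C, L) = 1/(C*L)
x(c) = 143*c/5 (x(c) = -(-143/c)*c²/5 = -(-143)*c/5 = 143*c/5)
x(K(5, 6)*(-3) - 3) + 30401 = 143*((1/(5*6))*(-3) - 3)/5 + 30401 = 143*(((⅕)*(⅙))*(-3) - 3)/5 + 30401 = 143*((1/30)*(-3) - 3)/5 + 30401 = 143*(-⅒ - 3)/5 + 30401 = (143/5)*(-31/10) + 30401 = -4433/50 + 30401 = 1515617/50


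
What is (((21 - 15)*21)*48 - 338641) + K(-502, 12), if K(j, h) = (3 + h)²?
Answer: -332368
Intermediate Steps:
(((21 - 15)*21)*48 - 338641) + K(-502, 12) = (((21 - 15)*21)*48 - 338641) + (3 + 12)² = ((6*21)*48 - 338641) + 15² = (126*48 - 338641) + 225 = (6048 - 338641) + 225 = -332593 + 225 = -332368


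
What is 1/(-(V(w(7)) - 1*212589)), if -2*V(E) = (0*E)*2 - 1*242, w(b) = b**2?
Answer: 1/212468 ≈ 4.7066e-6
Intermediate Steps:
V(E) = 121 (V(E) = -((0*E)*2 - 1*242)/2 = -(0*2 - 242)/2 = -(0 - 242)/2 = -1/2*(-242) = 121)
1/(-(V(w(7)) - 1*212589)) = 1/(-(121 - 1*212589)) = 1/(-(121 - 212589)) = 1/(-1*(-212468)) = 1/212468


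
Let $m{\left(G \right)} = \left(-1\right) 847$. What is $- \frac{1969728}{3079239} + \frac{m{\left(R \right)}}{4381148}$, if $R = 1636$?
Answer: $- \frac{2877426001059}{4496867262124} \approx -0.63987$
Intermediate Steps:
$m{\left(G \right)} = -847$
$- \frac{1969728}{3079239} + \frac{m{\left(R \right)}}{4381148} = - \frac{1969728}{3079239} - \frac{847}{4381148} = \left(-1969728\right) \frac{1}{3079239} - \frac{847}{4381148} = - \frac{656576}{1026413} - \frac{847}{4381148} = - \frac{2877426001059}{4496867262124}$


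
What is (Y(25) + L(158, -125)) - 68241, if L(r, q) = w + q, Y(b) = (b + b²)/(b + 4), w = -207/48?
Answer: -31713425/464 ≈ -68348.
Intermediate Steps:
w = -69/16 (w = -207*1/48 = -69/16 ≈ -4.3125)
Y(b) = (b + b²)/(4 + b)
L(r, q) = -69/16 + q
(Y(25) + L(158, -125)) - 68241 = (25*(1 + 25)/(4 + 25) + (-69/16 - 125)) - 68241 = (25*26/29 - 2069/16) - 68241 = (25*(1/29)*26 - 2069/16) - 68241 = (650/29 - 2069/16) - 68241 = -49601/464 - 68241 = -31713425/464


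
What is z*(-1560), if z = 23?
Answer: -35880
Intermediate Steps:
z*(-1560) = 23*(-1560) = -35880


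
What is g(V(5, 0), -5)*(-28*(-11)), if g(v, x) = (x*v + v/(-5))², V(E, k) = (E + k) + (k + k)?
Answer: 208208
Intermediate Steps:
V(E, k) = E + 3*k (V(E, k) = (E + k) + 2*k = E + 3*k)
g(v, x) = (-v/5 + v*x)² (g(v, x) = (v*x + v*(-⅕))² = (v*x - v/5)² = (-v/5 + v*x)²)
g(V(5, 0), -5)*(-28*(-11)) = ((5 + 3*0)²*(-1 + 5*(-5))²/25)*(-28*(-11)) = ((5 + 0)²*(-1 - 25)²/25)*308 = ((1/25)*5²*(-26)²)*308 = ((1/25)*25*676)*308 = 676*308 = 208208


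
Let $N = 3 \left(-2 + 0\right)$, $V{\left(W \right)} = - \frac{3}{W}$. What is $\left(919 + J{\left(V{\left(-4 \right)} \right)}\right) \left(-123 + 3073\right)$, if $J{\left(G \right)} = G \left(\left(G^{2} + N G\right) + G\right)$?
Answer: $\frac{86527925}{32} \approx 2.704 \cdot 10^{6}$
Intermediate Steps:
$N = -6$ ($N = 3 \left(-2\right) = -6$)
$J{\left(G \right)} = G \left(G^{2} - 5 G\right)$ ($J{\left(G \right)} = G \left(\left(G^{2} - 6 G\right) + G\right) = G \left(G^{2} - 5 G\right)$)
$\left(919 + J{\left(V{\left(-4 \right)} \right)}\right) \left(-123 + 3073\right) = \left(919 + \left(- \frac{3}{-4}\right)^{2} \left(-5 - \frac{3}{-4}\right)\right) \left(-123 + 3073\right) = \left(919 + \left(\left(-3\right) \left(- \frac{1}{4}\right)\right)^{2} \left(-5 - - \frac{3}{4}\right)\right) 2950 = \left(919 + \left(\frac{3}{4}\right)^{2} \left(-5 + \frac{3}{4}\right)\right) 2950 = \left(919 + \frac{9}{16} \left(- \frac{17}{4}\right)\right) 2950 = \left(919 - \frac{153}{64}\right) 2950 = \frac{58663}{64} \cdot 2950 = \frac{86527925}{32}$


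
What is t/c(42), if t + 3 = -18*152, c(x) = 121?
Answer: -249/11 ≈ -22.636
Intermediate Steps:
t = -2739 (t = -3 - 18*152 = -3 - 2736 = -2739)
t/c(42) = -2739/121 = -2739*1/121 = -249/11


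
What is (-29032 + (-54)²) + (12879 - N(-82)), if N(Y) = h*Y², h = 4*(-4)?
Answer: 94347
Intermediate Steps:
h = -16
N(Y) = -16*Y²
(-29032 + (-54)²) + (12879 - N(-82)) = (-29032 + (-54)²) + (12879 - (-16)*(-82)²) = (-29032 + 2916) + (12879 - (-16)*6724) = -26116 + (12879 - 1*(-107584)) = -26116 + (12879 + 107584) = -26116 + 120463 = 94347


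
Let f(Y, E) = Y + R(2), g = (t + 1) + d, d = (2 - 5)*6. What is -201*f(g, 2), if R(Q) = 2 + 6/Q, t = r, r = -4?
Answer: 3216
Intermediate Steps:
d = -18 (d = -3*6 = -18)
t = -4
g = -21 (g = (-4 + 1) - 18 = -3 - 18 = -21)
f(Y, E) = 5 + Y (f(Y, E) = Y + (2 + 6/2) = Y + (2 + 6*(1/2)) = Y + (2 + 3) = Y + 5 = 5 + Y)
-201*f(g, 2) = -201*(5 - 21) = -201*(-16) = 3216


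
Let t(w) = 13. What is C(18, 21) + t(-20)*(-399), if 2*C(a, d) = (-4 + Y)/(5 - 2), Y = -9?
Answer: -31135/6 ≈ -5189.2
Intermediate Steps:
C(a, d) = -13/6 (C(a, d) = ((-4 - 9)/(5 - 2))/2 = (-13/3)/2 = (-13*⅓)/2 = (½)*(-13/3) = -13/6)
C(18, 21) + t(-20)*(-399) = -13/6 + 13*(-399) = -13/6 - 5187 = -31135/6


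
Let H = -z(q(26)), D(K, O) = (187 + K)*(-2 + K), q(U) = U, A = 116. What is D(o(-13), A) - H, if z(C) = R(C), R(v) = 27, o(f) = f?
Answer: -2583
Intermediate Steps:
z(C) = 27
D(K, O) = (-2 + K)*(187 + K)
H = -27 (H = -1*27 = -27)
D(o(-13), A) - H = (-374 + (-13)**2 + 185*(-13)) - 1*(-27) = (-374 + 169 - 2405) + 27 = -2610 + 27 = -2583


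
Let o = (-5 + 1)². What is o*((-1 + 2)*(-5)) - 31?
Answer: -111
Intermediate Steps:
o = 16 (o = (-4)² = 16)
o*((-1 + 2)*(-5)) - 31 = 16*((-1 + 2)*(-5)) - 31 = 16*(1*(-5)) - 31 = 16*(-5) - 31 = -80 - 31 = -111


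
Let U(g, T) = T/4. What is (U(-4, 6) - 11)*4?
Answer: -38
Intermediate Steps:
U(g, T) = T/4 (U(g, T) = T*(¼) = T/4)
(U(-4, 6) - 11)*4 = ((¼)*6 - 11)*4 = (3/2 - 11)*4 = -19/2*4 = -38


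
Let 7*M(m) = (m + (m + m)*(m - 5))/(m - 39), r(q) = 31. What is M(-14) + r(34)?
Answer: 1569/53 ≈ 29.604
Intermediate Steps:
M(m) = (m + 2*m*(-5 + m))/(7*(-39 + m)) (M(m) = ((m + (m + m)*(m - 5))/(m - 39))/7 = ((m + (2*m)*(-5 + m))/(-39 + m))/7 = ((m + 2*m*(-5 + m))/(-39 + m))/7 = (m + 2*m*(-5 + m))/(7*(-39 + m)))
M(-14) + r(34) = (⅐)*(-14)*(-9 + 2*(-14))/(-39 - 14) + 31 = (⅐)*(-14)*(-9 - 28)/(-53) + 31 = (⅐)*(-14)*(-1/53)*(-37) + 31 = -74/53 + 31 = 1569/53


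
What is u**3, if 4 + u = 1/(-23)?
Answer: -804357/12167 ≈ -66.110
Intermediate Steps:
u = -93/23 (u = -4 + 1/(-23) = -4 - 1/23 = -93/23 ≈ -4.0435)
u**3 = (-93/23)**3 = -804357/12167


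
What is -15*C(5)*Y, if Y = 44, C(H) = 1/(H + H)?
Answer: -66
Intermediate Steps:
C(H) = 1/(2*H)
-15*C(5)*Y = -15*((½)/5)*44 = -15*((½)*(⅕))*44 = -15*(⅒)*44 = -3*44/2 = -1*66 = -66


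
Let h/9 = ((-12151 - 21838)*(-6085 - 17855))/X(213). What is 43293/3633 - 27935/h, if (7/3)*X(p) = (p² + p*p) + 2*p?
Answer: 579779937076/49269332763 ≈ 11.768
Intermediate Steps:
X(p) = 6*p/7 + 6*p²/7 (X(p) = 3*((p² + p*p) + 2*p)/7 = 3*((p² + p²) + 2*p)/7 = 3*(2*p² + 2*p)/7 = 3*(2*p + 2*p²)/7 = 6*p/7 + 6*p²/7)
h = 1423969155/7597 (h = 9*(((-12151 - 21838)*(-6085 - 17855))/(((6/7)*213*(1 + 213)))) = 9*((-33989*(-23940))/(((6/7)*213*214))) = 9*(813696660/(273492/7)) = 9*(813696660*(7/273492)) = 9*(158218795/7597) = 1423969155/7597 ≈ 1.8744e+5)
43293/3633 - 27935/h = 43293/3633 - 27935/1423969155/7597 = 43293*(1/3633) - 27935*7597/1423969155 = 14431/1211 - 42444439/284793831 = 579779937076/49269332763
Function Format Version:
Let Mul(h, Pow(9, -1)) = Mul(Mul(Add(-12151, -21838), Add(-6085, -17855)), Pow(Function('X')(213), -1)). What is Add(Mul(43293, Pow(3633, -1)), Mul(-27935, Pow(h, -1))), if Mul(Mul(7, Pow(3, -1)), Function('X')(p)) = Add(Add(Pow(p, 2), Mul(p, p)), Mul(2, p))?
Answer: Rational(579779937076, 49269332763) ≈ 11.768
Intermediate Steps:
Function('X')(p) = Add(Mul(Rational(6, 7), p), Mul(Rational(6, 7), Pow(p, 2))) (Function('X')(p) = Mul(Rational(3, 7), Add(Add(Pow(p, 2), Mul(p, p)), Mul(2, p))) = Mul(Rational(3, 7), Add(Add(Pow(p, 2), Pow(p, 2)), Mul(2, p))) = Mul(Rational(3, 7), Add(Mul(2, Pow(p, 2)), Mul(2, p))) = Mul(Rational(3, 7), Add(Mul(2, p), Mul(2, Pow(p, 2)))) = Add(Mul(Rational(6, 7), p), Mul(Rational(6, 7), Pow(p, 2))))
h = Rational(1423969155, 7597) (h = Mul(9, Mul(Mul(Add(-12151, -21838), Add(-6085, -17855)), Pow(Mul(Rational(6, 7), 213, Add(1, 213)), -1))) = Mul(9, Mul(Mul(-33989, -23940), Pow(Mul(Rational(6, 7), 213, 214), -1))) = Mul(9, Mul(813696660, Pow(Rational(273492, 7), -1))) = Mul(9, Mul(813696660, Rational(7, 273492))) = Mul(9, Rational(158218795, 7597)) = Rational(1423969155, 7597) ≈ 1.8744e+5)
Add(Mul(43293, Pow(3633, -1)), Mul(-27935, Pow(h, -1))) = Add(Mul(43293, Pow(3633, -1)), Mul(-27935, Pow(Rational(1423969155, 7597), -1))) = Add(Mul(43293, Rational(1, 3633)), Mul(-27935, Rational(7597, 1423969155))) = Add(Rational(14431, 1211), Rational(-42444439, 284793831)) = Rational(579779937076, 49269332763)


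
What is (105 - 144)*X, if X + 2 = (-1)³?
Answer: 117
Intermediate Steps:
X = -3 (X = -2 + (-1)³ = -2 - 1 = -3)
(105 - 144)*X = (105 - 144)*(-3) = -39*(-3) = 117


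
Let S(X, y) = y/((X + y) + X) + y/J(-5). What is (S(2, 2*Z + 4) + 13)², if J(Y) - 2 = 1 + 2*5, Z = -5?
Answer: 40804/169 ≈ 241.44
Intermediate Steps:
J(Y) = 13 (J(Y) = 2 + (1 + 2*5) = 2 + (1 + 10) = 2 + 11 = 13)
S(X, y) = y/13 + y/(y + 2*X) (S(X, y) = y/((X + y) + X) + y/13 = y/(y + 2*X) + y*(1/13) = y/(y + 2*X) + y/13 = y/13 + y/(y + 2*X))
(S(2, 2*Z + 4) + 13)² = ((2*(-5) + 4)*(13 + (2*(-5) + 4) + 2*2)/(13*((2*(-5) + 4) + 2*2)) + 13)² = ((-10 + 4)*(13 + (-10 + 4) + 4)/(13*((-10 + 4) + 4)) + 13)² = ((1/13)*(-6)*(13 - 6 + 4)/(-6 + 4) + 13)² = ((1/13)*(-6)*11/(-2) + 13)² = ((1/13)*(-6)*(-½)*11 + 13)² = (33/13 + 13)² = (202/13)² = 40804/169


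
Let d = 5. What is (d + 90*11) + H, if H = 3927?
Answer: 4922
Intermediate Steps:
(d + 90*11) + H = (5 + 90*11) + 3927 = (5 + 990) + 3927 = 995 + 3927 = 4922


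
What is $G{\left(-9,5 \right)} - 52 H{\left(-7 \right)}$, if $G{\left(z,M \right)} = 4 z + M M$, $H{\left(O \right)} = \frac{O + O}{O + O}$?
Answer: $-63$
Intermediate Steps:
$H{\left(O \right)} = 1$ ($H{\left(O \right)} = \frac{2 O}{2 O} = 2 O \frac{1}{2 O} = 1$)
$G{\left(z,M \right)} = M^{2} + 4 z$ ($G{\left(z,M \right)} = 4 z + M^{2} = M^{2} + 4 z$)
$G{\left(-9,5 \right)} - 52 H{\left(-7 \right)} = \left(5^{2} + 4 \left(-9\right)\right) - 52 = \left(25 - 36\right) - 52 = -11 - 52 = -63$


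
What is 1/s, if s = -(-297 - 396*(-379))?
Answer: -1/149787 ≈ -6.6761e-6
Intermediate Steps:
s = -149787 (s = -(-297 + 150084) = -1*149787 = -149787)
1/s = 1/(-149787) = -1/149787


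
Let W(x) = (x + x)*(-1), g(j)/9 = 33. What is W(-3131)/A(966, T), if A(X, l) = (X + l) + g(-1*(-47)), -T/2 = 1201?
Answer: -6262/1139 ≈ -5.4978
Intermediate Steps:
T = -2402 (T = -2*1201 = -2402)
g(j) = 297 (g(j) = 9*33 = 297)
W(x) = -2*x (W(x) = (2*x)*(-1) = -2*x)
A(X, l) = 297 + X + l (A(X, l) = (X + l) + 297 = 297 + X + l)
W(-3131)/A(966, T) = (-2*(-3131))/(297 + 966 - 2402) = 6262/(-1139) = 6262*(-1/1139) = -6262/1139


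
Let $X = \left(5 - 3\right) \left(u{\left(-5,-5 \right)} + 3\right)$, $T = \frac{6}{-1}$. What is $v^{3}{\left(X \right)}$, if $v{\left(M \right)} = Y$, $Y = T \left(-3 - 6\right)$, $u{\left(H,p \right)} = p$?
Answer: $157464$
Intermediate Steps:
$T = -6$ ($T = 6 \left(-1\right) = -6$)
$Y = 54$ ($Y = - 6 \left(-3 - 6\right) = \left(-6\right) \left(-9\right) = 54$)
$X = -4$ ($X = \left(5 - 3\right) \left(-5 + 3\right) = 2 \left(-2\right) = -4$)
$v{\left(M \right)} = 54$
$v^{3}{\left(X \right)} = 54^{3} = 157464$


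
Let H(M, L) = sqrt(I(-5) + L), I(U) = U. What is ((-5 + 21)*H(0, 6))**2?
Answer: 256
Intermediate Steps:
H(M, L) = sqrt(-5 + L)
((-5 + 21)*H(0, 6))**2 = ((-5 + 21)*sqrt(-5 + 6))**2 = (16*sqrt(1))**2 = (16*1)**2 = 16**2 = 256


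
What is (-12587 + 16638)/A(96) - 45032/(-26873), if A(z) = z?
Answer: 113185595/2579808 ≈ 43.874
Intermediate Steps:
(-12587 + 16638)/A(96) - 45032/(-26873) = (-12587 + 16638)/96 - 45032/(-26873) = 4051*(1/96) - 45032*(-1/26873) = 4051/96 + 45032/26873 = 113185595/2579808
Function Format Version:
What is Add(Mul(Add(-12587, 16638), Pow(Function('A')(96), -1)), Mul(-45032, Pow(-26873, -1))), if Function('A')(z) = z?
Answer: Rational(113185595, 2579808) ≈ 43.874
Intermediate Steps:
Add(Mul(Add(-12587, 16638), Pow(Function('A')(96), -1)), Mul(-45032, Pow(-26873, -1))) = Add(Mul(Add(-12587, 16638), Pow(96, -1)), Mul(-45032, Pow(-26873, -1))) = Add(Mul(4051, Rational(1, 96)), Mul(-45032, Rational(-1, 26873))) = Add(Rational(4051, 96), Rational(45032, 26873)) = Rational(113185595, 2579808)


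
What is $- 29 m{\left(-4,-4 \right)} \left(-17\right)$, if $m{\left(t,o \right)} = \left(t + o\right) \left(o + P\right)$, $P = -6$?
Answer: $39440$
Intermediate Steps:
$m{\left(t,o \right)} = \left(-6 + o\right) \left(o + t\right)$ ($m{\left(t,o \right)} = \left(t + o\right) \left(o - 6\right) = \left(o + t\right) \left(-6 + o\right) = \left(-6 + o\right) \left(o + t\right)$)
$- 29 m{\left(-4,-4 \right)} \left(-17\right) = - 29 \left(\left(-4\right)^{2} - -24 - -24 - -16\right) \left(-17\right) = - 29 \left(16 + 24 + 24 + 16\right) \left(-17\right) = \left(-29\right) 80 \left(-17\right) = \left(-2320\right) \left(-17\right) = 39440$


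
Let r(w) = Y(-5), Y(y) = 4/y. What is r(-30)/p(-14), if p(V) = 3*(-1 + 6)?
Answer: -4/75 ≈ -0.053333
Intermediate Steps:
p(V) = 15 (p(V) = 3*5 = 15)
r(w) = -⅘ (r(w) = 4/(-5) = 4*(-⅕) = -⅘)
r(-30)/p(-14) = -⅘/15 = -⅘*1/15 = -4/75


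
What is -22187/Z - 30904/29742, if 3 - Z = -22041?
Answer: -20320205/9933828 ≈ -2.0456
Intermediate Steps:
Z = 22044 (Z = 3 - 1*(-22041) = 3 + 22041 = 22044)
-22187/Z - 30904/29742 = -22187/22044 - 30904/29742 = -22187*1/22044 - 30904*1/29742 = -2017/2004 - 15452/14871 = -20320205/9933828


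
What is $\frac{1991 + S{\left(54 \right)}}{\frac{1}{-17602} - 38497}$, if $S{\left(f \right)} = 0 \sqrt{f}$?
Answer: $- \frac{35045582}{677624195} \approx -0.051718$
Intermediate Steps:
$S{\left(f \right)} = 0$
$\frac{1991 + S{\left(54 \right)}}{\frac{1}{-17602} - 38497} = \frac{1991 + 0}{\frac{1}{-17602} - 38497} = \frac{1991}{- \frac{1}{17602} - 38497} = \frac{1991}{- \frac{677624195}{17602}} = 1991 \left(- \frac{17602}{677624195}\right) = - \frac{35045582}{677624195}$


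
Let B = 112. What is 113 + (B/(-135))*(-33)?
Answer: 6317/45 ≈ 140.38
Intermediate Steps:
113 + (B/(-135))*(-33) = 113 + (112/(-135))*(-33) = 113 + (112*(-1/135))*(-33) = 113 - 112/135*(-33) = 113 + 1232/45 = 6317/45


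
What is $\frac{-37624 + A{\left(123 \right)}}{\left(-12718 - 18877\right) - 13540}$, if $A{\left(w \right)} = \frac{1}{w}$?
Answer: $\frac{4627751}{5551605} \approx 0.83359$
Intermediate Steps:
$\frac{-37624 + A{\left(123 \right)}}{\left(-12718 - 18877\right) - 13540} = \frac{-37624 + \frac{1}{123}}{\left(-12718 - 18877\right) - 13540} = - \frac{4627751}{123 \left(-31595 - 13540\right)} = - \frac{4627751}{123 \left(-45135\right)} = \left(- \frac{4627751}{123}\right) \left(- \frac{1}{45135}\right) = \frac{4627751}{5551605}$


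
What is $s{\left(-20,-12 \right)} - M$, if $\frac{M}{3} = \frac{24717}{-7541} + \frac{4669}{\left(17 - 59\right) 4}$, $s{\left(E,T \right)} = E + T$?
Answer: $\frac{3692559}{60328} \approx 61.208$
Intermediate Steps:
$M = - \frac{5623055}{60328}$ ($M = 3 \left(\frac{24717}{-7541} + \frac{4669}{\left(17 - 59\right) 4}\right) = 3 \left(24717 \left(- \frac{1}{7541}\right) + \frac{4669}{\left(-42\right) 4}\right) = 3 \left(- \frac{24717}{7541} + \frac{4669}{-168}\right) = 3 \left(- \frac{24717}{7541} + 4669 \left(- \frac{1}{168}\right)\right) = 3 \left(- \frac{24717}{7541} - \frac{667}{24}\right) = 3 \left(- \frac{5623055}{180984}\right) = - \frac{5623055}{60328} \approx -93.208$)
$s{\left(-20,-12 \right)} - M = \left(-20 - 12\right) - - \frac{5623055}{60328} = -32 + \frac{5623055}{60328} = \frac{3692559}{60328}$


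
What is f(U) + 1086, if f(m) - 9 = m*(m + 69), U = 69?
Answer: 10617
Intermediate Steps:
f(m) = 9 + m*(69 + m) (f(m) = 9 + m*(m + 69) = 9 + m*(69 + m))
f(U) + 1086 = (9 + 69² + 69*69) + 1086 = (9 + 4761 + 4761) + 1086 = 9531 + 1086 = 10617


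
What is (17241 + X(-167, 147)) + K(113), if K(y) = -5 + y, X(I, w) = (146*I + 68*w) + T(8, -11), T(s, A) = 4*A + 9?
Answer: 2928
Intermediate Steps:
T(s, A) = 9 + 4*A
X(I, w) = -35 + 68*w + 146*I (X(I, w) = (146*I + 68*w) + (9 + 4*(-11)) = (68*w + 146*I) + (9 - 44) = (68*w + 146*I) - 35 = -35 + 68*w + 146*I)
(17241 + X(-167, 147)) + K(113) = (17241 + (-35 + 68*147 + 146*(-167))) + (-5 + 113) = (17241 + (-35 + 9996 - 24382)) + 108 = (17241 - 14421) + 108 = 2820 + 108 = 2928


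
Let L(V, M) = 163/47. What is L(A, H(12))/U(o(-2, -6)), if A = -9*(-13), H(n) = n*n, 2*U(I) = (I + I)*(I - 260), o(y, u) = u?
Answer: 163/75012 ≈ 0.0021730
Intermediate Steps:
U(I) = I*(-260 + I) (U(I) = ((I + I)*(I - 260))/2 = ((2*I)*(-260 + I))/2 = (2*I*(-260 + I))/2 = I*(-260 + I))
H(n) = n²
A = 117
L(V, M) = 163/47 (L(V, M) = 163*(1/47) = 163/47)
L(A, H(12))/U(o(-2, -6)) = 163/(47*((-6*(-260 - 6)))) = 163/(47*((-6*(-266)))) = (163/47)/1596 = (163/47)*(1/1596) = 163/75012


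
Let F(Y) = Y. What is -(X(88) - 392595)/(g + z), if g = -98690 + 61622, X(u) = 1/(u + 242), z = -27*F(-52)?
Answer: -129556349/11769120 ≈ -11.008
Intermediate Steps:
z = 1404 (z = -27*(-52) = 1404)
X(u) = 1/(242 + u)
g = -37068
-(X(88) - 392595)/(g + z) = -(1/(242 + 88) - 392595)/(-37068 + 1404) = -(1/330 - 392595)/(-35664) = -(1/330 - 392595)*(-1)/35664 = -(-129556349)*(-1)/(330*35664) = -1*129556349/11769120 = -129556349/11769120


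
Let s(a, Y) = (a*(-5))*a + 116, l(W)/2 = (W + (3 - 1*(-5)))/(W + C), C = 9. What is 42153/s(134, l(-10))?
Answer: -14051/29888 ≈ -0.47012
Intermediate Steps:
l(W) = 2*(8 + W)/(9 + W) (l(W) = 2*((W + (3 - 1*(-5)))/(W + 9)) = 2*((W + (3 + 5))/(9 + W)) = 2*((W + 8)/(9 + W)) = 2*((8 + W)/(9 + W)) = 2*(8 + W)/(9 + W))
s(a, Y) = 116 - 5*a² (s(a, Y) = (-5*a)*a + 116 = -5*a² + 116 = 116 - 5*a²)
42153/s(134, l(-10)) = 42153/(116 - 5*134²) = 42153/(116 - 5*17956) = 42153/(116 - 89780) = 42153/(-89664) = 42153*(-1/89664) = -14051/29888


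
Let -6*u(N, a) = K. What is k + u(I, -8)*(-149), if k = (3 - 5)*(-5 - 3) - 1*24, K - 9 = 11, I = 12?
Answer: 1466/3 ≈ 488.67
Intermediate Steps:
K = 20 (K = 9 + 11 = 20)
u(N, a) = -10/3 (u(N, a) = -⅙*20 = -10/3)
k = -8 (k = -2*(-8) - 24 = 16 - 24 = -8)
k + u(I, -8)*(-149) = -8 - 10/3*(-149) = -8 + 1490/3 = 1466/3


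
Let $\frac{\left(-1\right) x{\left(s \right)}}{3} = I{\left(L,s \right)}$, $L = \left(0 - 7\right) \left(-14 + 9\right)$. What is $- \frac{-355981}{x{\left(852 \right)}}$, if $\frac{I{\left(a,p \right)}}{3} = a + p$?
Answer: $- \frac{355981}{7983} \approx -44.592$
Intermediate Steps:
$L = 35$ ($L = \left(-7\right) \left(-5\right) = 35$)
$I{\left(a,p \right)} = 3 a + 3 p$ ($I{\left(a,p \right)} = 3 \left(a + p\right) = 3 a + 3 p$)
$x{\left(s \right)} = -315 - 9 s$ ($x{\left(s \right)} = - 3 \left(3 \cdot 35 + 3 s\right) = - 3 \left(105 + 3 s\right) = -315 - 9 s$)
$- \frac{-355981}{x{\left(852 \right)}} = - \frac{-355981}{-315 - 7668} = - \frac{-355981}{-7983} = - \frac{\left(-355981\right) \left(-1\right)}{7983} = \left(-1\right) \frac{355981}{7983} = - \frac{355981}{7983}$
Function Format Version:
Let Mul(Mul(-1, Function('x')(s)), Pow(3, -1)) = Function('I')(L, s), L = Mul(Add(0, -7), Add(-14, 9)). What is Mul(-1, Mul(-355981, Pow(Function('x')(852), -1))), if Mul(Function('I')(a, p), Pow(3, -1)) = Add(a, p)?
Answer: Rational(-355981, 7983) ≈ -44.592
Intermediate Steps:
L = 35 (L = Mul(-7, -5) = 35)
Function('I')(a, p) = Add(Mul(3, a), Mul(3, p)) (Function('I')(a, p) = Mul(3, Add(a, p)) = Add(Mul(3, a), Mul(3, p)))
Function('x')(s) = Add(-315, Mul(-9, s)) (Function('x')(s) = Mul(-3, Add(Mul(3, 35), Mul(3, s))) = Mul(-3, Add(105, Mul(3, s))) = Add(-315, Mul(-9, s)))
Mul(-1, Mul(-355981, Pow(Function('x')(852), -1))) = Mul(-1, Mul(-355981, Pow(Add(-315, Mul(-9, 852)), -1))) = Mul(-1, Mul(-355981, Pow(Add(-315, -7668), -1))) = Mul(-1, Mul(-355981, Pow(-7983, -1))) = Mul(-1, Mul(-355981, Rational(-1, 7983))) = Mul(-1, Rational(355981, 7983)) = Rational(-355981, 7983)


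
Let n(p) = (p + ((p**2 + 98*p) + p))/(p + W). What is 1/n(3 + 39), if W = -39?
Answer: 1/1988 ≈ 0.00050302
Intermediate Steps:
n(p) = (p**2 + 100*p)/(-39 + p) (n(p) = (p + ((p**2 + 98*p) + p))/(p - 39) = (p + (p**2 + 99*p))/(-39 + p) = (p**2 + 100*p)/(-39 + p))
1/n(3 + 39) = 1/((3 + 39)*(100 + (3 + 39))/(-39 + (3 + 39))) = 1/(42*(100 + 42)/(-39 + 42)) = 1/(42*142/3) = 1/(42*(1/3)*142) = 1/1988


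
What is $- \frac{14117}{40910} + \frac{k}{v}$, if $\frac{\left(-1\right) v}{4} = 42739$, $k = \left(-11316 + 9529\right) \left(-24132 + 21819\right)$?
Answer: $- \frac{85753978531}{3496904980} \approx -24.523$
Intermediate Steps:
$k = 4133331$ ($k = \left(-1787\right) \left(-2313\right) = 4133331$)
$v = -170956$ ($v = \left(-4\right) 42739 = -170956$)
$- \frac{14117}{40910} + \frac{k}{v} = - \frac{14117}{40910} + \frac{4133331}{-170956} = \left(-14117\right) \frac{1}{40910} + 4133331 \left(- \frac{1}{170956}\right) = - \frac{14117}{40910} - \frac{4133331}{170956} = - \frac{85753978531}{3496904980}$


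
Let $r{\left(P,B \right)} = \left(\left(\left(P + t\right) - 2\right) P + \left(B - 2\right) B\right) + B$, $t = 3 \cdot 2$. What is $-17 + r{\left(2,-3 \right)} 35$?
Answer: $823$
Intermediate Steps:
$t = 6$
$r{\left(P,B \right)} = B + B \left(-2 + B\right) + P \left(4 + P\right)$ ($r{\left(P,B \right)} = \left(\left(\left(P + 6\right) - 2\right) P + \left(B - 2\right) B\right) + B = \left(\left(\left(6 + P\right) - 2\right) P + \left(B - 2\right) B\right) + B = \left(\left(4 + P\right) P + \left(-2 + B\right) B\right) + B = \left(P \left(4 + P\right) + B \left(-2 + B\right)\right) + B = \left(B \left(-2 + B\right) + P \left(4 + P\right)\right) + B = B + B \left(-2 + B\right) + P \left(4 + P\right)$)
$-17 + r{\left(2,-3 \right)} 35 = -17 + \left(\left(-3\right)^{2} + 2^{2} - -3 + 4 \cdot 2\right) 35 = -17 + \left(9 + 4 + 3 + 8\right) 35 = -17 + 24 \cdot 35 = -17 + 840 = 823$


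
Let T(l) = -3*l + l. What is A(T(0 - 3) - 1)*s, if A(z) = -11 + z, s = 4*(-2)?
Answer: 48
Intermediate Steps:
s = -8
T(l) = -2*l
A(T(0 - 3) - 1)*s = (-11 + (-2*(0 - 3) - 1))*(-8) = (-11 + (-2*(-3) - 1))*(-8) = (-11 + (6 - 1))*(-8) = (-11 + 5)*(-8) = -6*(-8) = 48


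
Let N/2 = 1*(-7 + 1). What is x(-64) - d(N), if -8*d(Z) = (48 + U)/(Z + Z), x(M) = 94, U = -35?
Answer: 18035/192 ≈ 93.932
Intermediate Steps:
N = -12 (N = 2*(1*(-7 + 1)) = 2*(1*(-6)) = 2*(-6) = -12)
d(Z) = -13/(16*Z) (d(Z) = -(48 - 35)/(8*(Z + Z)) = -13/(8*(2*Z)) = -13*1/(2*Z)/8 = -13/(16*Z))
x(-64) - d(N) = 94 - (-13)/(16*(-12)) = 94 - (-13)*(-1)/(16*12) = 94 - 1*13/192 = 94 - 13/192 = 18035/192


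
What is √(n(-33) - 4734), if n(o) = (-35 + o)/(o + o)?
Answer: 2*I*√1288551/33 ≈ 68.797*I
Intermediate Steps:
n(o) = (-35 + o)/(2*o) (n(o) = (-35 + o)/((2*o)) = (-35 + o)*(1/(2*o)) = (-35 + o)/(2*o))
√(n(-33) - 4734) = √((½)*(-35 - 33)/(-33) - 4734) = √((½)*(-1/33)*(-68) - 4734) = √(34/33 - 4734) = √(-156188/33) = 2*I*√1288551/33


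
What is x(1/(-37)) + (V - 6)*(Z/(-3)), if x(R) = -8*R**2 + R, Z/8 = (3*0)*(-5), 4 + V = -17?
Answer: -45/1369 ≈ -0.032871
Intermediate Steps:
V = -21 (V = -4 - 17 = -21)
Z = 0 (Z = 8*((3*0)*(-5)) = 8*(0*(-5)) = 8*0 = 0)
x(R) = R - 8*R**2
x(1/(-37)) + (V - 6)*(Z/(-3)) = (1 - 8/(-37))/(-37) + (-21 - 6)*(0/(-3)) = -(1 - 8*(-1/37))/37 - 0*(-1)/3 = -(1 + 8/37)/37 - 27*0 = -1/37*45/37 + 0 = -45/1369 + 0 = -45/1369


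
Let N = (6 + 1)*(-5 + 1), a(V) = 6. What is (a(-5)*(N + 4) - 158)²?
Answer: 91204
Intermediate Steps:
N = -28 (N = 7*(-4) = -28)
(a(-5)*(N + 4) - 158)² = (6*(-28 + 4) - 158)² = (6*(-24) - 158)² = (-144 - 158)² = (-302)² = 91204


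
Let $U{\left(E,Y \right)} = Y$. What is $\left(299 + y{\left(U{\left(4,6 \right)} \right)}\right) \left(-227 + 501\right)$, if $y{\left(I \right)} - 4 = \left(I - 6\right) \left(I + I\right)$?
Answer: $83022$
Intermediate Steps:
$y{\left(I \right)} = 4 + 2 I \left(-6 + I\right)$ ($y{\left(I \right)} = 4 + \left(I - 6\right) \left(I + I\right) = 4 + \left(-6 + I\right) 2 I = 4 + 2 I \left(-6 + I\right)$)
$\left(299 + y{\left(U{\left(4,6 \right)} \right)}\right) \left(-227 + 501\right) = \left(299 + \left(4 - 72 + 2 \cdot 6^{2}\right)\right) \left(-227 + 501\right) = \left(299 + \left(4 - 72 + 2 \cdot 36\right)\right) 274 = \left(299 + \left(4 - 72 + 72\right)\right) 274 = \left(299 + 4\right) 274 = 303 \cdot 274 = 83022$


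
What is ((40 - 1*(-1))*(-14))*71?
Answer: -40754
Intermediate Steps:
((40 - 1*(-1))*(-14))*71 = ((40 + 1)*(-14))*71 = (41*(-14))*71 = -574*71 = -40754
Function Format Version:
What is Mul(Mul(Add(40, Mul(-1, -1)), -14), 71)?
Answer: -40754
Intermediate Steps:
Mul(Mul(Add(40, Mul(-1, -1)), -14), 71) = Mul(Mul(Add(40, 1), -14), 71) = Mul(Mul(41, -14), 71) = Mul(-574, 71) = -40754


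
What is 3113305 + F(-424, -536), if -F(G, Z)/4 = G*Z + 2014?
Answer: 2196193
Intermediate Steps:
F(G, Z) = -8056 - 4*G*Z (F(G, Z) = -4*(G*Z + 2014) = -4*(2014 + G*Z) = -8056 - 4*G*Z)
3113305 + F(-424, -536) = 3113305 + (-8056 - 4*(-424)*(-536)) = 3113305 + (-8056 - 909056) = 3113305 - 917112 = 2196193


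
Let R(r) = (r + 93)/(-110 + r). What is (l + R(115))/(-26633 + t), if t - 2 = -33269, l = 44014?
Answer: -110139/149750 ≈ -0.73549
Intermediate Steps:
R(r) = (93 + r)/(-110 + r)
t = -33267 (t = 2 - 33269 = -33267)
(l + R(115))/(-26633 + t) = (44014 + (93 + 115)/(-110 + 115))/(-26633 - 33267) = (44014 + 208/5)/(-59900) = (44014 + (1/5)*208)*(-1/59900) = (44014 + 208/5)*(-1/59900) = (220278/5)*(-1/59900) = -110139/149750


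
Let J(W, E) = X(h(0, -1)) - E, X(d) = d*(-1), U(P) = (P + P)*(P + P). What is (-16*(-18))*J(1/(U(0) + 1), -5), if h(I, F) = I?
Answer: 1440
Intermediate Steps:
U(P) = 4*P² (U(P) = (2*P)*(2*P) = 4*P²)
X(d) = -d
J(W, E) = -E (J(W, E) = -1*0 - E = 0 - E = -E)
(-16*(-18))*J(1/(U(0) + 1), -5) = (-16*(-18))*(-1*(-5)) = 288*5 = 1440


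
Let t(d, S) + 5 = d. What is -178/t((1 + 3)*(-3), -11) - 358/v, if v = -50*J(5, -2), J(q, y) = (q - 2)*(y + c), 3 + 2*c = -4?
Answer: 140764/14025 ≈ 10.037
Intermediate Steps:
c = -7/2 (c = -3/2 + (½)*(-4) = -3/2 - 2 = -7/2 ≈ -3.5000)
t(d, S) = -5 + d
J(q, y) = (-2 + q)*(-7/2 + y) (J(q, y) = (q - 2)*(y - 7/2) = (-2 + q)*(-7/2 + y))
v = 825 (v = -50*(7 - 2*(-2) - 7/2*5 + 5*(-2)) = -50*(7 + 4 - 35/2 - 10) = -50*(-33/2) = 825)
-178/t((1 + 3)*(-3), -11) - 358/v = -178/(-5 + (1 + 3)*(-3)) - 358/825 = -178/(-5 + 4*(-3)) - 358*1/825 = -178/(-5 - 12) - 358/825 = -178/(-17) - 358/825 = -178*(-1/17) - 358/825 = 178/17 - 358/825 = 140764/14025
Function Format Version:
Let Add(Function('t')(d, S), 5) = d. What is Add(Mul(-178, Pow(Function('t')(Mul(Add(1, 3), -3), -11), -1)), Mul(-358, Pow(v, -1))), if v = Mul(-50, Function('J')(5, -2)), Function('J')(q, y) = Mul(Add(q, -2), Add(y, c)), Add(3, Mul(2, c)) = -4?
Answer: Rational(140764, 14025) ≈ 10.037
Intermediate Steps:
c = Rational(-7, 2) (c = Add(Rational(-3, 2), Mul(Rational(1, 2), -4)) = Add(Rational(-3, 2), -2) = Rational(-7, 2) ≈ -3.5000)
Function('t')(d, S) = Add(-5, d)
Function('J')(q, y) = Mul(Add(-2, q), Add(Rational(-7, 2), y)) (Function('J')(q, y) = Mul(Add(q, -2), Add(y, Rational(-7, 2))) = Mul(Add(-2, q), Add(Rational(-7, 2), y)))
v = 825 (v = Mul(-50, Add(7, Mul(-2, -2), Mul(Rational(-7, 2), 5), Mul(5, -2))) = Mul(-50, Add(7, 4, Rational(-35, 2), -10)) = Mul(-50, Rational(-33, 2)) = 825)
Add(Mul(-178, Pow(Function('t')(Mul(Add(1, 3), -3), -11), -1)), Mul(-358, Pow(v, -1))) = Add(Mul(-178, Pow(Add(-5, Mul(Add(1, 3), -3)), -1)), Mul(-358, Pow(825, -1))) = Add(Mul(-178, Pow(Add(-5, Mul(4, -3)), -1)), Mul(-358, Rational(1, 825))) = Add(Mul(-178, Pow(Add(-5, -12), -1)), Rational(-358, 825)) = Add(Mul(-178, Pow(-17, -1)), Rational(-358, 825)) = Add(Mul(-178, Rational(-1, 17)), Rational(-358, 825)) = Add(Rational(178, 17), Rational(-358, 825)) = Rational(140764, 14025)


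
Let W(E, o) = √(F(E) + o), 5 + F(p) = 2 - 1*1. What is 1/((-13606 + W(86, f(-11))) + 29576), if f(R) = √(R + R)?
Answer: 1/(15970 + √(-4 + I*√22)) ≈ 6.2613e-5 - 8.8e-9*I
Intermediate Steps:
F(p) = -4 (F(p) = -5 + (2 - 1*1) = -5 + (2 - 1) = -5 + 1 = -4)
f(R) = √2*√R (f(R) = √(2*R) = √2*√R)
W(E, o) = √(-4 + o)
1/((-13606 + W(86, f(-11))) + 29576) = 1/((-13606 + √(-4 + √2*√(-11))) + 29576) = 1/((-13606 + √(-4 + √2*(I*√11))) + 29576) = 1/((-13606 + √(-4 + I*√22)) + 29576) = 1/(15970 + √(-4 + I*√22))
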